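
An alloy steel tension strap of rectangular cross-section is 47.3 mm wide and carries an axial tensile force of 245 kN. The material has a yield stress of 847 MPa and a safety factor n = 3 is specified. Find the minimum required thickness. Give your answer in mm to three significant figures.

σ_allow = 847/3 = 282.3 MPa.
Required area A = F/σ_allow = 245000/282.3 = 867.8 mm².
t = A/w = 867.8/47.3 = 18.35 mm.

t = 18.3 mm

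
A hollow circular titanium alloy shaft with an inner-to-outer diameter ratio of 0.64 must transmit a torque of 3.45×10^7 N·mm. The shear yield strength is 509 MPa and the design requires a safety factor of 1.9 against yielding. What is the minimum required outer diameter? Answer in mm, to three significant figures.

d_o = 92.4 mm

τ_allow = 509/1.9 = 267.9 MPa.
For a hollow shaft τ = 16T/[πd_o³(1−k⁴)] with k = 0.64, so 1−k⁴ = 0.8322.
d_o³ = 16T/[π τ_allow (1−k⁴)] = 16×3.4500×10^7/(π×267.9×0.8322) = 788100 mm³.
d_o = 92.37 mm.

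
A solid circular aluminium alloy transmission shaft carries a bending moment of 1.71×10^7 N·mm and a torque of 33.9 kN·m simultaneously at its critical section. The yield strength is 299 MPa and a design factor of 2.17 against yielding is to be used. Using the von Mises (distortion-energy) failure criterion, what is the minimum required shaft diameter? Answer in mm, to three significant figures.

σ_allow = σ_y/n = 299/2.17 = 137.8 MPa.
For a solid shaft σ_b = 32M/(πd³) and τ = 16T/(πd³), so the von Mises stress is σ' = (16/πd³)·√(4M²+3T²).
√(4M²+3T²) = √(4×(1.710×10^7)² + 3×(3.390×10^7)²) = 6.795×10^7 N·mm.
d³ = 16×6.795×10^7/(π×137.8) = 2.512×10^6 mm³.
d = 135.9 mm.

d = 136 mm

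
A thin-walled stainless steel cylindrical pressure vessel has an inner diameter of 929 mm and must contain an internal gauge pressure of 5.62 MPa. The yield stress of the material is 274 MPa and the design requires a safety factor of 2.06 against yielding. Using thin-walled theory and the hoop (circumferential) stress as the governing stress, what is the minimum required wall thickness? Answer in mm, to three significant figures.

t = 19.6 mm

σ_allow = 274/2.06 = 133.0 MPa.
Hoop stress σ_h = pD/(2t), so t = pD/(2σ_allow) = 5.62×929/(2×133.0) = 19.63 mm.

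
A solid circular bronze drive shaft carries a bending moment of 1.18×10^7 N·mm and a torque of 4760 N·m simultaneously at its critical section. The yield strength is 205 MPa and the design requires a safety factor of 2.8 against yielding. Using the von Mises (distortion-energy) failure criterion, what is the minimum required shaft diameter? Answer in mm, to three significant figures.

σ_allow = σ_y/n = 205/2.8 = 73.21 MPa.
For a solid shaft σ_b = 32M/(πd³) and τ = 16T/(πd³), so the von Mises stress is σ' = (16/πd³)·√(4M²+3T²).
√(4M²+3T²) = √(4×(1.180×10^7)² + 3×(4.760×10^6)²) = 2.500×10^7 N·mm.
d³ = 16×2.500×10^7/(π×73.21) = 1.739×10^6 mm³.
d = 120.3 mm.

d = 120 mm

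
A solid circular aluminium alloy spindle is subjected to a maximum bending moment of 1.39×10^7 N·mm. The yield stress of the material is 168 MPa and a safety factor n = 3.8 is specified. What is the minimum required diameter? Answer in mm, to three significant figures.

σ_allow = 168/3.8 = 44.21 MPa.
For a solid circular section σ = 32M/(πd³), so d³ = 32M/(π σ_allow) = 32×1.3900×10^7/(π×44.21) = 3.203×10^6 mm³.
d = 147.4 mm.

d = 147 mm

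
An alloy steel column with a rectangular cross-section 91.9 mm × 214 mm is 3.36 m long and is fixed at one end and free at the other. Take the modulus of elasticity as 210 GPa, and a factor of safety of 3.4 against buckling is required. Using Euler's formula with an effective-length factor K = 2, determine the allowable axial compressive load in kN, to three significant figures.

P_allow = 187 kN

Buckling occurs about the weak axis: I_min = h·b³/12 = 214×91.9³/12 = 1.384×10^7 mm⁴ (b = 91.9 mm is the smaller dimension).
Effective length L_e = KL = 2×3.36 m = 6720 mm.
Euler critical load P_cr = π²EI/L_e² = π²×210000×1.384×10^7/6720² = 635300 N.
P_allow = P_cr/n = 635300/3.4 = 186800 N.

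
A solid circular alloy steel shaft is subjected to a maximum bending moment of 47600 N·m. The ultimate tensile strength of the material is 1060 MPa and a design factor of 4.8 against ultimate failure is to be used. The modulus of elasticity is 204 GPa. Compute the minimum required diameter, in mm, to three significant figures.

d = 130 mm

σ_allow = 1060/4.8 = 220.8 MPa.
For a solid circular section σ = 32M/(πd³), so d³ = 32M/(π σ_allow) = 32×4.7600×10^7/(π×220.8) = 2.196×10^6 mm³.
d = 130.0 mm.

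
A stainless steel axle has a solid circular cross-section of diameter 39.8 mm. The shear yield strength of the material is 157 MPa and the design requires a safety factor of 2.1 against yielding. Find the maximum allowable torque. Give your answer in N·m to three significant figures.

τ_allow = 157/2.1 = 74.76 MPa.
For a solid shaft T_allow = τ_allow·πd³/16; πd³/16 = π×39.8³/16 = 12380 mm³.
T_allow = 74.76×12380 = 925500 N·mm = 925.5 N·m.

T_allow = 925 N·m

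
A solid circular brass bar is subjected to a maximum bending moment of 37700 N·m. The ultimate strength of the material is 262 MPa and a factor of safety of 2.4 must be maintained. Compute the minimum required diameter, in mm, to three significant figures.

σ_allow = 262/2.4 = 109.2 MPa.
For a solid circular section σ = 32M/(πd³), so d³ = 32M/(π σ_allow) = 32×3.7700×10^7/(π×109.2) = 3.518×10^6 mm³.
d = 152.1 mm.

d = 152 mm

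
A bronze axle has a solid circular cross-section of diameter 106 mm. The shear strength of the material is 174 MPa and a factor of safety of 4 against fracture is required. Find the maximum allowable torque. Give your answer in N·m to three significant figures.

τ_allow = 174/4 = 43.50 MPa.
For a solid shaft T_allow = τ_allow·πd³/16; πd³/16 = π×106³/16 = 233900 mm³.
T_allow = 43.50×233900 = 1.017×10^7 N·mm = 10170 N·m.

T_allow = 10200 N·m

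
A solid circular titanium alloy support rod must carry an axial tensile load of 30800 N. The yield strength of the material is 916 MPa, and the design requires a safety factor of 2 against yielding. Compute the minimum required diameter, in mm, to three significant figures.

d = 9.25 mm

Allowable stress σ_allow = 916/2 = 458.0 MPa.
Required area A = F/σ_allow = 30800/458.0 = 67.25 mm².
A = πd²/4 → d = √(4A/π) = 9.253 mm.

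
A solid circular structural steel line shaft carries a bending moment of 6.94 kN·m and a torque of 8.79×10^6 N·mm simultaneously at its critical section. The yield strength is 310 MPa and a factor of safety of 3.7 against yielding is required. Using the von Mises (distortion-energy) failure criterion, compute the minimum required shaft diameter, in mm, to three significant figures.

σ_allow = σ_y/n = 310/3.7 = 83.78 MPa.
For a solid shaft σ_b = 32M/(πd³) and τ = 16T/(πd³), so the von Mises stress is σ' = (16/πd³)·√(4M²+3T²).
√(4M²+3T²) = √(4×(6.940×10^6)² + 3×(8.790×10^6)²) = 2.060×10^7 N·mm.
d³ = 16×2.060×10^7/(π×83.78) = 1.252×10^6 mm³.
d = 107.8 mm.

d = 108 mm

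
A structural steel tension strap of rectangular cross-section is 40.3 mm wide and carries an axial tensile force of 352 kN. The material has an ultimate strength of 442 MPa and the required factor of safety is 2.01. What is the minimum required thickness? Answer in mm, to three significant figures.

σ_allow = 442/2.01 = 219.9 MPa.
Required area A = F/σ_allow = 352000/219.9 = 1601 mm².
t = A/w = 1601/40.3 = 39.72 mm.

t = 39.7 mm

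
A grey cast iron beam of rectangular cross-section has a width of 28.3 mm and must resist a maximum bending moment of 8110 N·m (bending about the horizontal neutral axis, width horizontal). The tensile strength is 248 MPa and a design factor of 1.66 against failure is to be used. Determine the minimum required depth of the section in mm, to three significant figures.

σ_allow = 248/1.66 = 149.4 MPa.
For a rectangular section σ = 6M/(bh²), so h² = 6M/(b σ_allow) = 6×8110000/(28.3×149.4) = 11510 mm².
h = 107.3 mm.

h = 107 mm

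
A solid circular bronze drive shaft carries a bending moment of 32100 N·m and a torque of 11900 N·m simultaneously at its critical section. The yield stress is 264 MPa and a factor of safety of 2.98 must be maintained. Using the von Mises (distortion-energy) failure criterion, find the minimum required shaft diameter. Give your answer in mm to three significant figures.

d = 157 mm

σ_allow = σ_y/n = 264/2.98 = 88.59 MPa.
For a solid shaft σ_b = 32M/(πd³) and τ = 16T/(πd³), so the von Mises stress is σ' = (16/πd³)·√(4M²+3T²).
√(4M²+3T²) = √(4×(3.210×10^7)² + 3×(1.190×10^7)²) = 6.743×10^7 N·mm.
d³ = 16×6.743×10^7/(π×88.59) = 3.876×10^6 mm³.
d = 157.1 mm.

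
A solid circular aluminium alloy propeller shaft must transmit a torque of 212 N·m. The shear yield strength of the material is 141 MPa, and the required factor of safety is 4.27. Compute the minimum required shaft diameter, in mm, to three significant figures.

d = 32.0 mm

Allowable shear stress τ_allow = 141/4.27 = 33.02 MPa.
For a solid shaft τ = 16T/(πd³), so d³ = 16T/(π τ_allow) = 16×212000/(π×33.02) = 32700 mm³.
d = (32700)^(1/3) = 31.98 mm.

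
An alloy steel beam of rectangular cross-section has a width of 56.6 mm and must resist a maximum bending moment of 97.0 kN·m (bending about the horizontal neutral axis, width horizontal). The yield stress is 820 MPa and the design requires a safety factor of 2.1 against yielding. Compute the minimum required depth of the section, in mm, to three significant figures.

σ_allow = 820/2.1 = 390.5 MPa.
For a rectangular section σ = 6M/(bh²), so h² = 6M/(b σ_allow) = 6×9.7000×10^7/(56.6×390.5) = 26330 mm².
h = 162.3 mm.

h = 162 mm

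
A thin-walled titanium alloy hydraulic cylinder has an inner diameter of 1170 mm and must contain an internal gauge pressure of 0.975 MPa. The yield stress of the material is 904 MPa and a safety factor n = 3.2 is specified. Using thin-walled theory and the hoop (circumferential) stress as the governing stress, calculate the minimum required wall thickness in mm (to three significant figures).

σ_allow = 904/3.2 = 282.5 MPa.
Hoop stress σ_h = pD/(2t), so t = pD/(2σ_allow) = 0.975×1170/(2×282.5) = 2.019 mm.

t = 2.02 mm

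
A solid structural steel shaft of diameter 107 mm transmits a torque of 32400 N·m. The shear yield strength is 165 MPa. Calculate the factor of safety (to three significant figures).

n = 1.22

τ = 16T/(πd³) = 16×3.2400×10^7/(π×107³) = 134.7 MPa.
n = τ_limit/τ = 165/134.7 = 1.225.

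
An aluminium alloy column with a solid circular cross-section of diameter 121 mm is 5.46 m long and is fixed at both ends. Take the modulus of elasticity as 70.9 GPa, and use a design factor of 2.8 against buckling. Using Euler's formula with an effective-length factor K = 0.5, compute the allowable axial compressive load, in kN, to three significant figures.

P_allow = 353 kN

I = πd⁴/64 = π×121⁴/64 = 1.052×10^7 mm⁴.
Effective length L_e = KL = 0.5×5.46 m = 2730 mm.
Euler critical load P_cr = π²EI/L_e² = π²×70900×1.052×10^7/2730² = 987900 N.
P_allow = P_cr/n = 987900/2.8 = 352800 N.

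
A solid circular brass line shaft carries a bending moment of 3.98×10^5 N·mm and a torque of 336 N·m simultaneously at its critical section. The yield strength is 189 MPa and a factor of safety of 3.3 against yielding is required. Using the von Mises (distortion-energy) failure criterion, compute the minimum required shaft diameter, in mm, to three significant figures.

d = 44.4 mm

σ_allow = σ_y/n = 189/3.3 = 57.27 MPa.
For a solid shaft σ_b = 32M/(πd³) and τ = 16T/(πd³), so the von Mises stress is σ' = (16/πd³)·√(4M²+3T²).
√(4M²+3T²) = √(4×(398000)² + 3×(336000)²) = 986100 N·mm.
d³ = 16×986100/(π×57.27) = 87680 mm³.
d = 44.43 mm.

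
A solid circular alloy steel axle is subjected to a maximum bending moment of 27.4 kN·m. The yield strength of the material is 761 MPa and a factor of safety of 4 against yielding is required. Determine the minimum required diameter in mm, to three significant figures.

d = 114 mm

σ_allow = 761/4 = 190.2 MPa.
For a solid circular section σ = 32M/(πd³), so d³ = 32M/(π σ_allow) = 32×2.7400×10^7/(π×190.2) = 1.467×10^6 mm³.
d = 113.6 mm.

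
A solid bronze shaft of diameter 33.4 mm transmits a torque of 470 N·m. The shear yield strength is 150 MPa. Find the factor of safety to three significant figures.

τ = 16T/(πd³) = 16×470000/(π×33.4³) = 64.24 MPa.
n = τ_limit/τ = 150/64.24 = 2.335.

n = 2.33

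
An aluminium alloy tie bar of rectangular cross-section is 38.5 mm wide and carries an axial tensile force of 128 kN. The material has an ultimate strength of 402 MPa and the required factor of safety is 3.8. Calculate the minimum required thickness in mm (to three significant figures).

σ_allow = 402/3.8 = 105.8 MPa.
Required area A = F/σ_allow = 128000/105.8 = 1210 mm².
t = A/w = 1210/38.5 = 31.43 mm.

t = 31.4 mm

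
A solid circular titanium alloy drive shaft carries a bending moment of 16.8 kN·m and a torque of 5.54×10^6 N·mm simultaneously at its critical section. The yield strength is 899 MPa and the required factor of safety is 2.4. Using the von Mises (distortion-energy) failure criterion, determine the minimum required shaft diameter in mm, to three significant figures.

σ_allow = σ_y/n = 899/2.4 = 374.6 MPa.
For a solid shaft σ_b = 32M/(πd³) and τ = 16T/(πd³), so the von Mises stress is σ' = (16/πd³)·√(4M²+3T²).
√(4M²+3T²) = √(4×(1.680×10^7)² + 3×(5.540×10^6)²) = 3.494×10^7 N·mm.
d³ = 16×3.494×10^7/(π×374.6) = 475100 mm³.
d = 78.03 mm.

d = 78.0 mm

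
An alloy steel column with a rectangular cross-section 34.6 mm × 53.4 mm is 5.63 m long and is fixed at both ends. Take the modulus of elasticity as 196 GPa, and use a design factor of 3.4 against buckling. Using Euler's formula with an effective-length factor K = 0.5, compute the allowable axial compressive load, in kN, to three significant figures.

Buckling occurs about the weak axis: I_min = h·b³/12 = 53.4×34.6³/12 = 184300 mm⁴ (b = 34.6 mm is the smaller dimension).
Effective length L_e = KL = 0.5×5.63 m = 2815 mm.
Euler critical load P_cr = π²EI/L_e² = π²×196000×184300/2815² = 45000 N.
P_allow = P_cr/n = 45000/3.4 = 13230 N.

P_allow = 13.2 kN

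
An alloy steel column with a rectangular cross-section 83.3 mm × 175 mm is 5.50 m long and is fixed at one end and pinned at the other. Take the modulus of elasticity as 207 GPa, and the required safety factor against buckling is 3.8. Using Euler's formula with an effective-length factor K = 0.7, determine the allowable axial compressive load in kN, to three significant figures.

P_allow = 306 kN

Buckling occurs about the weak axis: I_min = h·b³/12 = 175×83.3³/12 = 8.429×10^6 mm⁴ (b = 83.3 mm is the smaller dimension).
Effective length L_e = KL = 0.7×5.50 m = 3850 mm.
Euler critical load P_cr = π²EI/L_e² = π²×207000×8.429×10^6/3850² = 1.162×10^6 N.
P_allow = P_cr/n = 1.162×10^6/3.8 = 305700 N.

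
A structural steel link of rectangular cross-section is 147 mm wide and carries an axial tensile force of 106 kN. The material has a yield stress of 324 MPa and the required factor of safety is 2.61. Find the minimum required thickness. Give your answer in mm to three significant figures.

t = 5.81 mm

σ_allow = 324/2.61 = 124.1 MPa.
Required area A = F/σ_allow = 106000/124.1 = 853.9 mm².
t = A/w = 853.9/147 = 5.809 mm.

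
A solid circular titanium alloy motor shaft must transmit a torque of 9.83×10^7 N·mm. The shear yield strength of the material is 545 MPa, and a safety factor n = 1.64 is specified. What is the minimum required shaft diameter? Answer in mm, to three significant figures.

d = 115 mm

Allowable shear stress τ_allow = 545/1.64 = 332.3 MPa.
For a solid shaft τ = 16T/(πd³), so d³ = 16T/(π τ_allow) = 16×9.8300×10^7/(π×332.3) = 1.507×10^6 mm³.
d = (1.507×10^6)^(1/3) = 114.6 mm.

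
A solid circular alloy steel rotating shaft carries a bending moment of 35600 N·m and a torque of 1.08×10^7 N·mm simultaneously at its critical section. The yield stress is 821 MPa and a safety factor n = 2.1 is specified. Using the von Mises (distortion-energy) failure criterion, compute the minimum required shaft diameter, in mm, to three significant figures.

σ_allow = σ_y/n = 821/2.1 = 391.0 MPa.
For a solid shaft σ_b = 32M/(πd³) and τ = 16T/(πd³), so the von Mises stress is σ' = (16/πd³)·√(4M²+3T²).
√(4M²+3T²) = √(4×(3.560×10^7)² + 3×(1.080×10^7)²) = 7.362×10^7 N·mm.
d³ = 16×7.362×10^7/(π×391.0) = 959000 mm³.
d = 98.61 mm.

d = 98.6 mm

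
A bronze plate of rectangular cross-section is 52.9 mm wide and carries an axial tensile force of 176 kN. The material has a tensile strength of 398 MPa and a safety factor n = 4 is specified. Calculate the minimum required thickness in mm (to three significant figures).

t = 33.4 mm

σ_allow = 398/4 = 99.50 MPa.
Required area A = F/σ_allow = 176000/99.50 = 1769 mm².
t = A/w = 1769/52.9 = 33.44 mm.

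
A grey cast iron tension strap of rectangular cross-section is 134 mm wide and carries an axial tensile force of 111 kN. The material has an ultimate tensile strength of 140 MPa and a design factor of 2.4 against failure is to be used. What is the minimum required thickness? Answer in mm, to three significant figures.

σ_allow = 140/2.4 = 58.33 MPa.
Required area A = F/σ_allow = 111000/58.33 = 1903 mm².
t = A/w = 1903/134 = 14.20 mm.

t = 14.2 mm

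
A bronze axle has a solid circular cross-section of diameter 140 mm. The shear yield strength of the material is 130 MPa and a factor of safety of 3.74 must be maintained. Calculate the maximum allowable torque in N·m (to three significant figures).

τ_allow = 130/3.74 = 34.76 MPa.
For a solid shaft T_allow = τ_allow·πd³/16; πd³/16 = π×140³/16 = 538800 mm³.
T_allow = 34.76×538800 = 1.873×10^7 N·mm = 18730 N·m.

T_allow = 18700 N·m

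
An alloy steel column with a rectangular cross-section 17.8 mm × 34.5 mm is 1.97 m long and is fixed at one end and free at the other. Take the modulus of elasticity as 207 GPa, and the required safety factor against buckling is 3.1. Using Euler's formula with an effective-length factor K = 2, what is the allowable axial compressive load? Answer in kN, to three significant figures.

Buckling occurs about the weak axis: I_min = h·b³/12 = 34.5×17.8³/12 = 16210 mm⁴ (b = 17.8 mm is the smaller dimension).
Effective length L_e = KL = 2×1.97 m = 3940 mm.
Euler critical load P_cr = π²EI/L_e² = π²×207000×16210/3940² = 2134 N.
P_allow = P_cr/n = 2134/3.1 = 688.4 N.

P_allow = 0.688 kN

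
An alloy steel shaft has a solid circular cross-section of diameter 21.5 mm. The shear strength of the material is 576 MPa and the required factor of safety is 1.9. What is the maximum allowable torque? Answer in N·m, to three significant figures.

τ_allow = 576/1.9 = 303.2 MPa.
For a solid shaft T_allow = τ_allow·πd³/16; πd³/16 = π×21.5³/16 = 1951 mm³.
T_allow = 303.2×1951 = 591600 N·mm = 591.6 N·m.

T_allow = 592 N·m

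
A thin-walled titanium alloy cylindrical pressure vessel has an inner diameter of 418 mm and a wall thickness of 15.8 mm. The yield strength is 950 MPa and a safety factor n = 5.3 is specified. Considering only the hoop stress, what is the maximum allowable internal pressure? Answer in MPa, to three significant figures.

σ_allow = 950/5.3 = 179.2 MPa.
σ_h = pD/(2t) → p_allow = 2σ_allow t/D = 2×179.2×15.8/418 = 13.55 MPa.

p_allow = 13.6 MPa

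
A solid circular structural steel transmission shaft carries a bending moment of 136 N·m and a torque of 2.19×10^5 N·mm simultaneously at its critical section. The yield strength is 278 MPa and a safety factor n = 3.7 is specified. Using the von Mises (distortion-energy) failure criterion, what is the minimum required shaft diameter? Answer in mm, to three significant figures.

d = 31.6 mm

σ_allow = σ_y/n = 278/3.7 = 75.14 MPa.
For a solid shaft σ_b = 32M/(πd³) and τ = 16T/(πd³), so the von Mises stress is σ' = (16/πd³)·√(4M²+3T²).
√(4M²+3T²) = √(4×(136000)² + 3×(219000)²) = 466800 N·mm.
d³ = 16×466800/(π×75.14) = 31640 mm³.
d = 31.63 mm.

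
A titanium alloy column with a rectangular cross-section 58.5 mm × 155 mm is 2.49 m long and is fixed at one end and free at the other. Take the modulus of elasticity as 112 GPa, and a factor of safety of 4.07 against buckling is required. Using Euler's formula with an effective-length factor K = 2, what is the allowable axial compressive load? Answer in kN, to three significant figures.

Buckling occurs about the weak axis: I_min = h·b³/12 = 155×58.5³/12 = 2.586×10^6 mm⁴ (b = 58.5 mm is the smaller dimension).
Effective length L_e = KL = 2×2.49 m = 4980 mm.
Euler critical load P_cr = π²EI/L_e² = π²×112000×2.586×10^6/4980² = 115300 N.
P_allow = P_cr/n = 115300/4.07 = 28320 N.

P_allow = 28.3 kN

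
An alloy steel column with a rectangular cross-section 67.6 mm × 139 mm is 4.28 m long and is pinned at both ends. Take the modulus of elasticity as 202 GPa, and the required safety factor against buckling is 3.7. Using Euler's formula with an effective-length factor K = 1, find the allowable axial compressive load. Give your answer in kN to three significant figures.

Buckling occurs about the weak axis: I_min = h·b³/12 = 139×67.6³/12 = 3.578×10^6 mm⁴ (b = 67.6 mm is the smaller dimension).
Effective length L_e = KL = 1×4.28 m = 4280 mm.
Euler critical load P_cr = π²EI/L_e² = π²×202000×3.578×10^6/4280² = 389400 N.
P_allow = P_cr/n = 389400/3.7 = 105300 N.

P_allow = 105 kN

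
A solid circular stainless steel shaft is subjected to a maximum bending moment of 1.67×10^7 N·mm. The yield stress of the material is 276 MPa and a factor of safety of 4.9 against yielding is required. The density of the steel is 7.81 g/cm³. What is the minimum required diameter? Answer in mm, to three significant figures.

σ_allow = 276/4.9 = 56.33 MPa.
For a solid circular section σ = 32M/(πd³), so d³ = 32M/(π σ_allow) = 32×1.6700×10^7/(π×56.33) = 3.020×10^6 mm³.
d = 144.5 mm.

d = 145 mm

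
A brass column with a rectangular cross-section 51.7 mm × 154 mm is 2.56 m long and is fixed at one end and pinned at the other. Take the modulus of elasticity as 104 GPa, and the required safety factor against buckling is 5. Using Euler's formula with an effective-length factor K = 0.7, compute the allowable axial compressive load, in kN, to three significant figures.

Buckling occurs about the weak axis: I_min = h·b³/12 = 154×51.7³/12 = 1.773×10^6 mm⁴ (b = 51.7 mm is the smaller dimension).
Effective length L_e = KL = 0.7×2.56 m = 1792 mm.
Euler critical load P_cr = π²EI/L_e² = π²×104000×1.773×10^6/1792² = 566900 N.
P_allow = P_cr/n = 566900/5 = 113400 N.

P_allow = 113 kN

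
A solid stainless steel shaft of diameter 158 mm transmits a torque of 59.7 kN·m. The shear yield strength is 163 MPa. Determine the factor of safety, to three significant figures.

τ = 16T/(πd³) = 16×5.9700×10^7/(π×158³) = 77.09 MPa.
n = τ_limit/τ = 163/77.09 = 2.115.

n = 2.11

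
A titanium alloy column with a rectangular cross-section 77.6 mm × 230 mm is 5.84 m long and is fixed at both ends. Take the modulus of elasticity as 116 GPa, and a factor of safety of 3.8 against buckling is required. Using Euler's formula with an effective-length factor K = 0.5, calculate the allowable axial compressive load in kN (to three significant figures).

Buckling occurs about the weak axis: I_min = h·b³/12 = 230×77.6³/12 = 8.956×10^6 mm⁴ (b = 77.6 mm is the smaller dimension).
Effective length L_e = KL = 0.5×5.84 m = 2920 mm.
Euler critical load P_cr = π²EI/L_e² = π²×116000×8.956×10^6/2920² = 1.203×10^6 N.
P_allow = P_cr/n = 1.203×10^6/3.8 = 316500 N.

P_allow = 316 kN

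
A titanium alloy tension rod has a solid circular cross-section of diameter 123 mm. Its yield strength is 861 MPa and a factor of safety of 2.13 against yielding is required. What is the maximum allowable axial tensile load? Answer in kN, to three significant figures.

σ_allow = 861/2.13 = 404.2 MPa.
A = πd²/4 = π×123²/4 = 11880 mm².
F_allow = σ_allow × A = 404.2×11880 = 4.803×10^6 N.

F_allow = 4800 kN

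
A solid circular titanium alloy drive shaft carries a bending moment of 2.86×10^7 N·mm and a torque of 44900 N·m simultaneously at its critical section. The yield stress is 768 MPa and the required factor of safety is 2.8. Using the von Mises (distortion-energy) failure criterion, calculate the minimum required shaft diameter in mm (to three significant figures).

σ_allow = σ_y/n = 768/2.8 = 274.3 MPa.
For a solid shaft σ_b = 32M/(πd³) and τ = 16T/(πd³), so the von Mises stress is σ' = (16/πd³)·√(4M²+3T²).
√(4M²+3T²) = √(4×(2.860×10^7)² + 3×(4.490×10^7)²) = 9.654×10^7 N·mm.
d³ = 16×9.654×10^7/(π×274.3) = 1.793×10^6 mm³.
d = 121.5 mm.

d = 121 mm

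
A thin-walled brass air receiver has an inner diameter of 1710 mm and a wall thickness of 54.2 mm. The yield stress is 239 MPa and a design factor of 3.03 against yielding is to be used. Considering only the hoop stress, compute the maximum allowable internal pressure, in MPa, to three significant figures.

p_allow = 5.00 MPa

σ_allow = 239/3.03 = 78.88 MPa.
σ_h = pD/(2t) → p_allow = 2σ_allow t/D = 2×78.88×54.2/1710 = 5.000 MPa.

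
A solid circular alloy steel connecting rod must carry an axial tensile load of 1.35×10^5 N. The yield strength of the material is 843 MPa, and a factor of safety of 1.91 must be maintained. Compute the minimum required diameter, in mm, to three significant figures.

Allowable stress σ_allow = 843/1.91 = 441.4 MPa.
Required area A = F/σ_allow = 135000/441.4 = 305.9 mm².
A = πd²/4 → d = √(4A/π) = 19.73 mm.

d = 19.7 mm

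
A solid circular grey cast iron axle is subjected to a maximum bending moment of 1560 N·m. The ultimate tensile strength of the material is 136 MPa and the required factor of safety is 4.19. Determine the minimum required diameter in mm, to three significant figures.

d = 78.8 mm

σ_allow = 136/4.19 = 32.46 MPa.
For a solid circular section σ = 32M/(πd³), so d³ = 32M/(π σ_allow) = 32×1560000/(π×32.46) = 489600 mm³.
d = 78.81 mm.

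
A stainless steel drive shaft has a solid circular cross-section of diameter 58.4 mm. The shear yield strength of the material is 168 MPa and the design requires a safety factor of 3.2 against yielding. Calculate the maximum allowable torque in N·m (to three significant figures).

τ_allow = 168/3.2 = 52.50 MPa.
For a solid shaft T_allow = τ_allow·πd³/16; πd³/16 = π×58.4³/16 = 39110 mm³.
T_allow = 52.50×39110 = 2.053×10^6 N·mm = 2053 N·m.

T_allow = 2050 N·m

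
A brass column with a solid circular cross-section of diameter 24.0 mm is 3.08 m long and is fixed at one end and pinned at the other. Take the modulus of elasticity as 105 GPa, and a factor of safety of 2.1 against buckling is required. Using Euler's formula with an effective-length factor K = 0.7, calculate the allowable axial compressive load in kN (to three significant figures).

P_allow = 1.73 kN

I = πd⁴/64 = π×24.0⁴/64 = 16290 mm⁴.
Effective length L_e = KL = 0.7×3.08 m = 2156 mm.
Euler critical load P_cr = π²EI/L_e² = π²×105000×16290/2156² = 3631 N.
P_allow = P_cr/n = 3631/2.1 = 1729 N.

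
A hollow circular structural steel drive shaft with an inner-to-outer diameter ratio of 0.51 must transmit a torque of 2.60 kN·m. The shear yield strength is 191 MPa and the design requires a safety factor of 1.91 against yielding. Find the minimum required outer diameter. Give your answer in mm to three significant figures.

τ_allow = 191/1.91 = 100.0 MPa.
For a hollow shaft τ = 16T/[πd_o³(1−k⁴)] with k = 0.51, so 1−k⁴ = 0.9323.
d_o³ = 16T/[π τ_allow (1−k⁴)] = 16×2600000/(π×100.0×0.9323) = 142000 mm³.
d_o = 52.17 mm.

d_o = 52.2 mm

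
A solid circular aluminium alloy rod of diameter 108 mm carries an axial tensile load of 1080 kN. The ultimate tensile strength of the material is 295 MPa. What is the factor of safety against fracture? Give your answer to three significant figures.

n = 2.50

A = πd²/4 = 9161 mm².
σ = F/A = 1080000/9161 = 117.9 MPa.
n = 295/117.9 = 2.502.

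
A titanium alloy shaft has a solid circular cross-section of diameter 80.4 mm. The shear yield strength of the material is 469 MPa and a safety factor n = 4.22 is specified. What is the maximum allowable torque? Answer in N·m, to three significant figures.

τ_allow = 469/4.22 = 111.1 MPa.
For a solid shaft T_allow = τ_allow·πd³/16; πd³/16 = π×80.4³/16 = 102000 mm³.
T_allow = 111.1×102000 = 1.134×10^7 N·mm = 11340 N·m.

T_allow = 11300 N·m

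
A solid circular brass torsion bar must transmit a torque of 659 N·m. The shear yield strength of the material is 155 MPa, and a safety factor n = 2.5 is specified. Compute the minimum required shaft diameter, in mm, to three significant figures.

Allowable shear stress τ_allow = 155/2.5 = 62.00 MPa.
For a solid shaft τ = 16T/(πd³), so d³ = 16T/(π τ_allow) = 16×659000/(π×62.00) = 54130 mm³.
d = (54130)^(1/3) = 37.83 mm.

d = 37.8 mm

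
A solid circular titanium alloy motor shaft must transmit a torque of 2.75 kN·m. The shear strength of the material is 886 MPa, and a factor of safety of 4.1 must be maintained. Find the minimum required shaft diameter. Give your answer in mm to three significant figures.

d = 40.2 mm

Allowable shear stress τ_allow = 886/4.1 = 216.1 MPa.
For a solid shaft τ = 16T/(πd³), so d³ = 16T/(π τ_allow) = 16×2750000/(π×216.1) = 64810 mm³.
d = (64810)^(1/3) = 40.17 mm.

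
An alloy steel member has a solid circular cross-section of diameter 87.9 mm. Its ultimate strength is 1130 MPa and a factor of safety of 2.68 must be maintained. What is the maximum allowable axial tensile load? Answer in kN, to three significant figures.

σ_allow = 1130/2.68 = 421.6 MPa.
A = πd²/4 = π×87.9²/4 = 6068 mm².
F_allow = σ_allow × A = 421.6×6068 = 2.559×10^6 N.

F_allow = 2560 kN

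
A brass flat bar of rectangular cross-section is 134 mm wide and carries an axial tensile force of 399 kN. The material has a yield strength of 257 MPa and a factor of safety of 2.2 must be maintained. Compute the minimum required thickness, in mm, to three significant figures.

σ_allow = 257/2.2 = 116.8 MPa.
Required area A = F/σ_allow = 399000/116.8 = 3416 mm².
t = A/w = 3416/134 = 25.49 mm.

t = 25.5 mm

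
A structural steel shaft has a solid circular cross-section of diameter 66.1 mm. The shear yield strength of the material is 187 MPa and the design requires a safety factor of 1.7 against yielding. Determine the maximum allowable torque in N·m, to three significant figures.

τ_allow = 187/1.7 = 110.0 MPa.
For a solid shaft T_allow = τ_allow·πd³/16; πd³/16 = π×66.1³/16 = 56710 mm³.
T_allow = 110.0×56710 = 6.238×10^6 N·mm = 6238 N·m.

T_allow = 6240 N·m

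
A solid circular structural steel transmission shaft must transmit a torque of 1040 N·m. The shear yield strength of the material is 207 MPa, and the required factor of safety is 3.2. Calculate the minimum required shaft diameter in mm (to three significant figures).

d = 43.4 mm

Allowable shear stress τ_allow = 207/3.2 = 64.69 MPa.
For a solid shaft τ = 16T/(πd³), so d³ = 16T/(π τ_allow) = 16×1040000/(π×64.69) = 81880 mm³.
d = (81880)^(1/3) = 43.42 mm.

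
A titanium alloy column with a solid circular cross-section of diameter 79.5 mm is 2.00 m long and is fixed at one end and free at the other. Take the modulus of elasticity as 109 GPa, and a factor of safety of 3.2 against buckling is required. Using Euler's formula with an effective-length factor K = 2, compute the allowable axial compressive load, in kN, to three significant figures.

I = πd⁴/64 = π×79.5⁴/64 = 1.961×10^6 mm⁴.
Effective length L_e = KL = 2×2.00 m = 4000 mm.
Euler critical load P_cr = π²EI/L_e² = π²×109000×1.961×10^6/4000² = 131800 N.
P_allow = P_cr/n = 131800/3.2 = 41200 N.

P_allow = 41.2 kN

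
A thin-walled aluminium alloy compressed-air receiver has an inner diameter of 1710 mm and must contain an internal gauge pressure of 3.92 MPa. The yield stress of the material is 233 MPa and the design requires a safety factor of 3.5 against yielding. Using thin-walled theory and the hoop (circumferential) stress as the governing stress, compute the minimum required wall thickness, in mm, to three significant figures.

t = 50.3 mm

σ_allow = 233/3.5 = 66.57 MPa.
Hoop stress σ_h = pD/(2t), so t = pD/(2σ_allow) = 3.92×1710/(2×66.57) = 50.35 mm.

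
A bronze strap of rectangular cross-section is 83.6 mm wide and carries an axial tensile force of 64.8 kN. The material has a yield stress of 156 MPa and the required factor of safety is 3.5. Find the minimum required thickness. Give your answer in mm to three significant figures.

t = 17.4 mm

σ_allow = 156/3.5 = 44.57 MPa.
Required area A = F/σ_allow = 64800/44.57 = 1454 mm².
t = A/w = 1454/83.6 = 17.39 mm.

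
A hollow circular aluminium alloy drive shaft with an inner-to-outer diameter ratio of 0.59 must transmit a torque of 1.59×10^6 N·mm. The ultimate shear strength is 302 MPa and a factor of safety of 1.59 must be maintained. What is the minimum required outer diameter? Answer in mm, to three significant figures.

d_o = 36.5 mm

τ_allow = 302/1.59 = 189.9 MPa.
For a hollow shaft τ = 16T/[πd_o³(1−k⁴)] with k = 0.59, so 1−k⁴ = 0.8788.
d_o³ = 16T/[π τ_allow (1−k⁴)] = 16×1590000/(π×189.9×0.8788) = 48510 mm³.
d_o = 36.47 mm.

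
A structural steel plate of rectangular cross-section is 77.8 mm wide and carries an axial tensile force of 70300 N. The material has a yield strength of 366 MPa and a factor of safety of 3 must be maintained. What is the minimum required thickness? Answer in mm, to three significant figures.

σ_allow = 366/3 = 122.0 MPa.
Required area A = F/σ_allow = 70300/122.0 = 576.2 mm².
t = A/w = 576.2/77.8 = 7.407 mm.

t = 7.41 mm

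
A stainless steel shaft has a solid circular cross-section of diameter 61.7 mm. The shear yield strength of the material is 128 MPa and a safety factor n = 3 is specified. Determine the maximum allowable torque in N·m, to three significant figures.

T_allow = 1970 N·m

τ_allow = 128/3 = 42.67 MPa.
For a solid shaft T_allow = τ_allow·πd³/16; πd³/16 = π×61.7³/16 = 46120 mm³.
T_allow = 42.67×46120 = 1.968×10^6 N·mm = 1968 N·m.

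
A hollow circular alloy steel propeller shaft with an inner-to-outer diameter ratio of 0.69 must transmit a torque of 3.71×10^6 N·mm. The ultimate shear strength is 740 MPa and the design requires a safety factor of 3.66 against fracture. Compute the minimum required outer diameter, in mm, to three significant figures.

d_o = 49.4 mm

τ_allow = 740/3.66 = 202.2 MPa.
For a hollow shaft τ = 16T/[πd_o³(1−k⁴)] with k = 0.69, so 1−k⁴ = 0.7733.
d_o³ = 16T/[π τ_allow (1−k⁴)] = 16×3710000/(π×202.2×0.7733) = 120800 mm³.
d_o = 49.44 mm.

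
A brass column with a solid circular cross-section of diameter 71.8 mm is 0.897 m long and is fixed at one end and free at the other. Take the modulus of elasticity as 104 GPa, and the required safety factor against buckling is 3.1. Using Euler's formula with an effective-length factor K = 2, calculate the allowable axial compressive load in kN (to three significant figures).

I = πd⁴/64 = π×71.8⁴/64 = 1.305×10^6 mm⁴.
Effective length L_e = KL = 2×0.897 m = 1794 mm.
Euler critical load P_cr = π²EI/L_e² = π²×104000×1.305×10^6/1794² = 416100 N.
P_allow = P_cr/n = 416100/3.1 = 134200 N.

P_allow = 134 kN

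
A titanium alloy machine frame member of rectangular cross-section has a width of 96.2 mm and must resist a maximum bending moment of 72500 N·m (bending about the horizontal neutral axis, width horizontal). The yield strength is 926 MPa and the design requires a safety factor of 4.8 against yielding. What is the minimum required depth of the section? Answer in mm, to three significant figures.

h = 153 mm

σ_allow = 926/4.8 = 192.9 MPa.
For a rectangular section σ = 6M/(bh²), so h² = 6M/(b σ_allow) = 6×7.2500×10^7/(96.2×192.9) = 23440 mm².
h = 153.1 mm.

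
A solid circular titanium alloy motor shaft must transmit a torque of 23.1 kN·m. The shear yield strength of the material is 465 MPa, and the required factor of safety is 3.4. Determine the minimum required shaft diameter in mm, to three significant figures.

Allowable shear stress τ_allow = 465/3.4 = 136.8 MPa.
For a solid shaft τ = 16T/(πd³), so d³ = 16T/(π τ_allow) = 16×2.3100×10^7/(π×136.8) = 860200 mm³.
d = (860200)^(1/3) = 95.10 mm.

d = 95.1 mm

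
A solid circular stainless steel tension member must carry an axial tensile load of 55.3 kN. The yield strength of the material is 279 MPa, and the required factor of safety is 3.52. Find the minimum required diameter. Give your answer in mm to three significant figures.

d = 29.8 mm

Allowable stress σ_allow = 279/3.52 = 79.26 MPa.
Required area A = F/σ_allow = 55300/79.26 = 697.7 mm².
A = πd²/4 → d = √(4A/π) = 29.80 mm.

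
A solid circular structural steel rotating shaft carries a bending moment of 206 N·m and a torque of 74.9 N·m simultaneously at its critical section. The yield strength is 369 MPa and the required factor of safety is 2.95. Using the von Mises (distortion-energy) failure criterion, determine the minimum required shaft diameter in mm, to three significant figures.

d = 26.0 mm

σ_allow = σ_y/n = 369/2.95 = 125.1 MPa.
For a solid shaft σ_b = 32M/(πd³) and τ = 16T/(πd³), so the von Mises stress is σ' = (16/πd³)·√(4M²+3T²).
√(4M²+3T²) = √(4×(206000)² + 3×(74900)²) = 431900 N·mm.
d³ = 16×431900/(π×125.1) = 17590 mm³.
d = 26.01 mm.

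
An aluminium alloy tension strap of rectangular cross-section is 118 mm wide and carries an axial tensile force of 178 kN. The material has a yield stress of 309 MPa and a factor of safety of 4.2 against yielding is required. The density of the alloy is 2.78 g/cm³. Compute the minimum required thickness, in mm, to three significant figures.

t = 20.5 mm

σ_allow = 309/4.2 = 73.57 MPa.
Required area A = F/σ_allow = 178000/73.57 = 2419 mm².
t = A/w = 2419/118 = 20.50 mm.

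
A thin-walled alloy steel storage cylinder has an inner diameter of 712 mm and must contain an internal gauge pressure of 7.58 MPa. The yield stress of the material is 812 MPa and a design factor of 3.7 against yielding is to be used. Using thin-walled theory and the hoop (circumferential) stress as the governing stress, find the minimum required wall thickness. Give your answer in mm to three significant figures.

t = 12.3 mm

σ_allow = 812/3.7 = 219.5 MPa.
Hoop stress σ_h = pD/(2t), so t = pD/(2σ_allow) = 7.58×712/(2×219.5) = 12.30 mm.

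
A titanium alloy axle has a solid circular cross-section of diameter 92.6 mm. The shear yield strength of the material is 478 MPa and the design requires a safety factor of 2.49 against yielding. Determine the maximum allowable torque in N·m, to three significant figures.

T_allow = 29900 N·m

τ_allow = 478/2.49 = 192.0 MPa.
For a solid shaft T_allow = τ_allow·πd³/16; πd³/16 = π×92.6³/16 = 155900 mm³.
T_allow = 192.0×155900 = 2.993×10^7 N·mm = 29930 N·m.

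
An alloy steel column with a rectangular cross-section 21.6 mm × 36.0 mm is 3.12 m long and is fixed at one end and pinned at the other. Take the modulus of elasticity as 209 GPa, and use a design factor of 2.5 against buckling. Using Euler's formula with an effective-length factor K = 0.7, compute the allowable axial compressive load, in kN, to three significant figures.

Buckling occurs about the weak axis: I_min = h·b³/12 = 36.0×21.6³/12 = 30230 mm⁴ (b = 21.6 mm is the smaller dimension).
Effective length L_e = KL = 0.7×3.12 m = 2184 mm.
Euler critical load P_cr = π²EI/L_e² = π²×209000×30230/2184² = 13070 N.
P_allow = P_cr/n = 13070/2.5 = 5230 N.

P_allow = 5.23 kN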